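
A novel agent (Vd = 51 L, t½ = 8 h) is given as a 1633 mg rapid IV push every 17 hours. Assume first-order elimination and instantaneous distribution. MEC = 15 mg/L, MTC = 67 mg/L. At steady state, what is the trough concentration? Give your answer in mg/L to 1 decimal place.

9.5 mg/L

k = ln2/t½ = ln2/8 ≈ 0.086643 h⁻¹; fraction remaining f = e^(−kτ) = e^(−0.086643×17) ≈ 0.2293.
At steady state, accumulation factor R = 1/(1 − e^(−kτ)) ≈ 1.2975.
Each bolus raises the concentration by D/Vd = 1633/51 ≈ 32.020 mg/L.
Steady-state peak Cmax,ss = C₀·R ≈ 32.020 × 1.2975 ≈ 41.546 mg/L.
Steady-state trough Cmin,ss = Cmax,ss·f ≈ 41.546 × 0.2293 ≈ 9.526 mg/L.
Trough 9.5 mg/L vs MEC 15 mg/L: subtherapeutic.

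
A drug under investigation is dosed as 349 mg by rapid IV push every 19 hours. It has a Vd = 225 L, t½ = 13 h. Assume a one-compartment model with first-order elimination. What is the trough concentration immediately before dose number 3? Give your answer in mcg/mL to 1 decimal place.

f = (1/2)^(τ/t½) = (1/2)^(19/13) ≈ 0.3631.
C₀ = D/Vd = 349/225 ≈ 1.551 mcg/mL.
Before the 3rd dose, 2 doses have been given. Superposition: Cmin = C₀·(f + f²).
≈ 1.551 × (0.3631 + 0.1318) ≈ 1.551 × 0.4949 ≈ 0.768 mcg/mL.

0.8 mcg/mL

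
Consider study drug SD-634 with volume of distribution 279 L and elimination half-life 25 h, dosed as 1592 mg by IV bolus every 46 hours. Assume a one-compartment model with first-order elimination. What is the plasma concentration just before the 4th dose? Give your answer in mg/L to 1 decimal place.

f = (1/2)^(τ/t½) = (1/2)^(46/25) ≈ 0.2793.
C₀ = D/Vd = 1592/279 ≈ 5.706 mg/L.
Before the 4th dose, 3 doses have been given. Superposition: Cmin = C₀·(f + f² + … + f^3).
≈ 5.706 × (0.2793 + 0.0780 + 0.0218) ≈ 5.706 × 0.3791 ≈ 2.163 mg/L.

2.2 mg/L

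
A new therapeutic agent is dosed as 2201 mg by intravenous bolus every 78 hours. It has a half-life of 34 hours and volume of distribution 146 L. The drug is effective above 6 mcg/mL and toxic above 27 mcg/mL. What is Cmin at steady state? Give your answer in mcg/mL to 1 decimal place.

Over one 78-h interval, 78/34 ≈ 2.2941 half-lives elapse, leaving f ≈ 0.2039 of each dose.
At steady state, accumulation factor R = 1/(1 − e^(−kτ)) ≈ 1.2561.
Single-dose peak C₀ = D/Vd = 2201/146 ≈ 15.075 mcg/mL.
Steady-state peak Cmax,ss = C₀·R ≈ 15.075 × 1.2561 ≈ 18.936 mcg/mL.
Steady-state trough Cmin,ss = Cmax,ss·f ≈ 18.936 × 0.2039 ≈ 3.861 mcg/mL.
Trough 3.9 mcg/mL vs MEC 6 mcg/mL: subtherapeutic.

3.9 mcg/mL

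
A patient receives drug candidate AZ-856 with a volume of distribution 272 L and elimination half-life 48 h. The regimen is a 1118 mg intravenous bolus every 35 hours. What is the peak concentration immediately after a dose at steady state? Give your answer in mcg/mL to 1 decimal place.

Over one 35-h interval, 35/48 ≈ 0.72917 half-lives elapse, leaving f ≈ 0.6033 of each dose.
At steady state, accumulation factor R = 1/(1 − e^(−kτ)) ≈ 2.5208.
Single-dose peak C₀ = D/Vd = 1118/272 ≈ 4.110 mcg/mL.
Steady-state peak Cmax,ss = C₀·R ≈ 4.110 × 2.5208 ≈ 10.360 mcg/mL.

10.4 mcg/mL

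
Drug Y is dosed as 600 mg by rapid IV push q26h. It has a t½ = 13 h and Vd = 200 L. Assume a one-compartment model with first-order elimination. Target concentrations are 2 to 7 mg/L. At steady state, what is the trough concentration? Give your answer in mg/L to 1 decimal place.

The dosing interval is 2 half-lives, so f = 2^(−2) = 0.25.
At steady state, R = 1/(1 − 0.25) = 4/3.
Single-dose peak C₀ = D/Vd = 600/200 = 3 mg/L.
Steady-state peak Cmax,ss = C₀·R = 3 × 4/3 ≈ 4.000 mg/L.
Steady-state trough Cmin,ss = Cmax,ss·f ≈ 4.000 × 0.25 ≈ 1.000 mg/L.
Trough 1.0 mg/L vs MEC 2 mg/L: subtherapeutic.

1.0 mg/L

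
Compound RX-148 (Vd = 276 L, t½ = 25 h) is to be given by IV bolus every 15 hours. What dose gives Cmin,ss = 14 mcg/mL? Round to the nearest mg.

τ/t½ = 15/25 ≈ 0.6, so f = (1/2)^(15/25) ≈ 0.659754.
Cmin,ss = (D/Vd)·f/(1−f), so D = Cmin,ss·Vd·(1−f)/f.
D = 14 × 276 × (1−f)/f ≈ 14 × 276 × 0.51572 ≈ 1992.74 mg.

1993 mg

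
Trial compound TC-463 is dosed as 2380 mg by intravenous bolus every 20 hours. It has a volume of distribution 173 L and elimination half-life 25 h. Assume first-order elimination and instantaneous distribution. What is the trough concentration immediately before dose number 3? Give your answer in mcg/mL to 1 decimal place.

f = (1/2)^(τ/t½) = (1/2)^(20/25) ≈ 0.5743.
C₀ = D/Vd = 2380/173 ≈ 13.757 mcg/mL.
Before the 3rd dose, 2 doses have been given. Superposition: Cmin = C₀·(f + f²).
≈ 13.757 × (0.5743 + 0.3298) ≈ 13.757 × 0.9041 ≈ 12.438 mcg/mL.

12.4 mcg/mL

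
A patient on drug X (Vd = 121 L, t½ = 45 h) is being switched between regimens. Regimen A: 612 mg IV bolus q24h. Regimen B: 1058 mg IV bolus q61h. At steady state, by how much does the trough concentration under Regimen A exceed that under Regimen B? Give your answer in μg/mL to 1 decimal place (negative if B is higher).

Regimen A: f = (1/2)^(24/45) ≈ 0.6910; Cmin,ss = (612/121)·f/(1−f) ≈ 11.311 μg/mL.
Regimen B: f = (1/2)^(61/45) ≈ 0.3908; Cmin,ss = (1058/121)·f/(1−f) ≈ 5.609 μg/mL.
Difference ≈ 11.311 − 5.609 ≈ 5.702 μg/mL.

5.7 μg/mL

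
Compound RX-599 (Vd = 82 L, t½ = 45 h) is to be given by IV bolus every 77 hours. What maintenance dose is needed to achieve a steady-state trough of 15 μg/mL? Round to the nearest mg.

τ/t½ = 77/45 ≈ 1.7111, so f = (1/2)^(77/45) ≈ 0.305425.
Cmin,ss = (D/Vd)·f/(1−f), so D = Cmin,ss·Vd·(1−f)/f.
D = 15 × 82 × (1−f)/f ≈ 15 × 82 × 2.27413 ≈ 2797.18 mg.

2797 mg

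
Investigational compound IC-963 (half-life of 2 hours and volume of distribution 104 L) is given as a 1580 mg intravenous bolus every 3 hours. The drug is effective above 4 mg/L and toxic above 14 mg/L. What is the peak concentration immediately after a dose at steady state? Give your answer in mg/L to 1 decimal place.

23.5 mg/L

Over one 3-h interval, 3/2 ≈ 1.5 half-lives elapse, leaving f ≈ 0.3536 of each dose.
Accumulation ratio R = 1/(1 − f) ≈ 1/0.6464 ≈ 1.5470.
Each bolus raises the concentration by D/Vd = 1580/104 ≈ 15.192 mg/L.
Steady-state peak Cmax,ss = C₀·R ≈ 15.192 × 1.5470 ≈ 23.502 mg/L.
Peak 23.5 mg/L vs MTC 14 mg/L: exceeds toxic threshold.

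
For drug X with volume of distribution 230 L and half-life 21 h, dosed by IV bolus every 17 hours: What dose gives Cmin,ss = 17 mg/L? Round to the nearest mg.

2943 mg

τ/t½ = 17/21 ≈ 0.80952, so f = (1/2)^(17/21) ≈ 0.570570.
Cmin,ss = (D/Vd)·f/(1−f), so D = Cmin,ss·Vd·(1−f)/f.
D = 17 × 230 × (1−f)/f ≈ 17 × 230 × 0.75263 ≈ 2942.78 mg.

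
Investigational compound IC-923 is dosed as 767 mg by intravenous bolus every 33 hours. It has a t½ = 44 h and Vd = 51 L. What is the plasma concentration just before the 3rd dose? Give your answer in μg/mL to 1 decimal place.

14.3 μg/mL

f = (1/2)^(τ/t½) = (1/2)^(33/44) ≈ 0.5946.
C₀ = D/Vd = 767/51 ≈ 15.039 μg/mL.
Before the 3rd dose, 2 doses have been given. Superposition: Cmin = C₀·(f + f²).
≈ 15.039 × (0.5946 + 0.3535) ≈ 15.039 × 0.9481 ≈ 14.258 μg/mL.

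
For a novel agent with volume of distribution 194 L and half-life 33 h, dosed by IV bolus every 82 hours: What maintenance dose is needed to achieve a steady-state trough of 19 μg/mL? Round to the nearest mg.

τ/t½ = 82/33 ≈ 2.4848, so f = (1/2)^(82/33) ≈ 0.178643.
Cmin,ss = (D/Vd)·f/(1−f), so D = Cmin,ss·Vd·(1−f)/f.
D = 19 × 194 × (1−f)/f ≈ 19 × 194 × 4.59776 ≈ 16947.34 mg.

16947 mg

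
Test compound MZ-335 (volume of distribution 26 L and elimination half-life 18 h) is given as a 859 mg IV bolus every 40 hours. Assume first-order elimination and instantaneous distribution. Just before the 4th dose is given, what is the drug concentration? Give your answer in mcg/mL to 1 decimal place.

8.9 mcg/mL

f = (1/2)^(τ/t½) = (1/2)^(40/18) ≈ 0.2143.
C₀ = D/Vd = 859/26 ≈ 33.038 mcg/mL.
Before the 4th dose, 3 doses have been given. Superposition: Cmin = C₀·(f + f² + … + f^3).
≈ 33.038 × (0.2143 + 0.0459 + 0.0098) ≈ 33.038 × 0.2700 ≈ 8.920 mcg/mL.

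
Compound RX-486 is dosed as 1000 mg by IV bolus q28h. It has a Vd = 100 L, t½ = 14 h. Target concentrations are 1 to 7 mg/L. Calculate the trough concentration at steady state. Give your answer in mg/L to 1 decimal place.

The dosing interval is 2 half-lives, so f = 2^(−2) = 0.25.
At steady state, R = 1/(1 − 0.25) = 4/3.
Single-dose peak C₀ = D/Vd = 1000/100 = 10 mg/L.
Steady-state peak Cmax,ss = C₀·R = 10 × 4/3 ≈ 13.333 mg/L.
Steady-state trough Cmin,ss = Cmax,ss·f ≈ 13.333 × 0.25 ≈ 3.333 mg/L.
Trough 3.3 mg/L vs MEC 1 mg/L: adequate.

3.3 mg/L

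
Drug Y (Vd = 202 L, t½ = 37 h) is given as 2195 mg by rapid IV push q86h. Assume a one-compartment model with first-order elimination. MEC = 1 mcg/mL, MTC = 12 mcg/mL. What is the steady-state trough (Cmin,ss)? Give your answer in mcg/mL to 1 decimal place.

τ/t½ = 86/37 ≈ 2.3243, so fraction remaining f = (1/2)^(86/37) ≈ 0.1997.
Single-dose peak C₀ = D/Vd = 2195/202 ≈ 10.866 mcg/mL.
Steady-state trough Cmin,ss = C₀·f/(1−f) ≈ 10.866 × 0.1997/0.8003 ≈ 2.711 mcg/mL.
Trough 2.7 mcg/mL vs MEC 1 mcg/mL: adequate.

2.7 mcg/mL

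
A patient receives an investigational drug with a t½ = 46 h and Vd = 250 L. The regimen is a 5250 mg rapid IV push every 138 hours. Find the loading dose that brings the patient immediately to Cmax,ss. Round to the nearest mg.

f = (1/2)^(138/46) ≈ 0.125000; accumulation ratio R = 1/(1−f) ≈ 1.14286.
Loading dose to hit Cmax,ss on first dose: D_load = D_maint·R ≈ 5250 × 1.14286 ≈ 6000.02 mg.

6000 mg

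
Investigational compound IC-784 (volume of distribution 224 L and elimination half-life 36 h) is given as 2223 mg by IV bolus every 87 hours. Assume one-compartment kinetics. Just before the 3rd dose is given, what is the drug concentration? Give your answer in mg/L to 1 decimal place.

f = (1/2)^(τ/t½) = (1/2)^(87/36) ≈ 0.1873.
C₀ = D/Vd = 2223/224 ≈ 9.924 mg/L.
Before the 3rd dose, 2 doses have been given. Superposition: Cmin = C₀·(f + f²).
≈ 9.924 × (0.1873 + 0.0351) ≈ 9.924 × 0.2224 ≈ 2.207 mg/L.

2.2 mg/L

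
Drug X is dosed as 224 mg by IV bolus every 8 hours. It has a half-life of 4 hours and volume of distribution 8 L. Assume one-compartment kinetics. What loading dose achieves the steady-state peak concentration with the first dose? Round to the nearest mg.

299 mg

f = (1/2)^(8/4) ≈ 0.250000; accumulation ratio R = 1/(1−f) ≈ 1.33333.
Loading dose to hit Cmax,ss on first dose: D_load = D_maint·R ≈ 224 × 1.33333 ≈ 298.67 mg.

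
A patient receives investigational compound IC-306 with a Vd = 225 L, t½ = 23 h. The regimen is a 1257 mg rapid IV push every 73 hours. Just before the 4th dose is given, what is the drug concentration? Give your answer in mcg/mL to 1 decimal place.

f = (1/2)^(τ/t½) = (1/2)^(73/23) ≈ 0.1108.
C₀ = D/Vd = 1257/225 ≈ 5.587 mcg/mL.
Before the 4th dose, 3 doses have been given. Superposition: Cmin = C₀·(f + f² + … + f^3).
≈ 5.587 × (0.1108 + 0.0123 + 0.0014) ≈ 5.587 × 0.1245 ≈ 0.696 mcg/mL.

0.7 mcg/mL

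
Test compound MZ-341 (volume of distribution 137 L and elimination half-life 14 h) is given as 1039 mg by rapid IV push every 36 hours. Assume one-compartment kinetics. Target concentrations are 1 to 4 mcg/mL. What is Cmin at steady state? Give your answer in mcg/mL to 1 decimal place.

1.5 mcg/mL

τ/t½ = 36/14 ≈ 2.5714, so fraction remaining f = (1/2)^(36/14) ≈ 0.1682.
Accumulation ratio R = 1/(1 − f) ≈ 1/0.8318 ≈ 1.2022.
Single-dose peak C₀ = D/Vd = 1039/137 ≈ 7.584 mcg/mL.
Cmax,ss = C₀/(1 − f) ≈ 7.584/0.8318 ≈ 9.118 mcg/mL.
One interval later, Cmin,ss = Cmax,ss·e^(−kτ) ≈ 9.118 × 0.1682 ≈ 1.534 mcg/mL.
Trough 1.5 mcg/mL vs MEC 1 mcg/mL: adequate.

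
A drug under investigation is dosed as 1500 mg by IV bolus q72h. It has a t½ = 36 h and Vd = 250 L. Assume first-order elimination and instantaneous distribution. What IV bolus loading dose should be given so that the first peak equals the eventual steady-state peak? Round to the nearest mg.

f = (1/2)^(72/36) ≈ 0.250000; accumulation ratio R = 1/(1−f) ≈ 1.33333.
Loading dose to hit Cmax,ss on first dose: D_load = D_maint·R ≈ 1500 × 1.33333 ≈ 1999.99 mg.

2000 mg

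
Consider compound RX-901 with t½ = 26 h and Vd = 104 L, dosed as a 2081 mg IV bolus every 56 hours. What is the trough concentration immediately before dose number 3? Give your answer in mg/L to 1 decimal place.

f = (1/2)^(τ/t½) = (1/2)^(56/26) ≈ 0.2247.
C₀ = D/Vd = 2081/104 ≈ 20.010 mg/L.
Before the 3rd dose, 2 doses have been given. Superposition: Cmin = C₀·(f + f²).
≈ 20.010 × (0.2247 + 0.0505) ≈ 20.010 × 0.2752 ≈ 5.507 mg/L.

5.5 mg/L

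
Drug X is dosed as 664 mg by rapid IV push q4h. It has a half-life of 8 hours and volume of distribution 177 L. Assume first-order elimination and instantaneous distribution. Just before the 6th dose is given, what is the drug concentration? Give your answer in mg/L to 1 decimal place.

7.5 mg/L

f = (1/2)^(τ/t½) = (1/2)^(4/8) ≈ 0.7071.
C₀ = D/Vd = 664/177 ≈ 3.751 mg/L.
Before the 6th dose, 5 doses have been given. Superposition: Cmin = C₀·(f + f² + … + f^5).
≈ 3.751 × (0.7071 + 0.5000 + 0.3535 + 0.2500 + 0.1768) ≈ 3.751 × 1.9874 ≈ 7.455 mg/L.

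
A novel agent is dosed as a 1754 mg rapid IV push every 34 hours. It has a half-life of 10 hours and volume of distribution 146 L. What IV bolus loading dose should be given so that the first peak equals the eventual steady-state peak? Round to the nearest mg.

f = (1/2)^(34/10) ≈ 0.094732; accumulation ratio R = 1/(1−f) ≈ 1.10465.
Loading dose to hit Cmax,ss on first dose: D_load = D_maint·R ≈ 1754 × 1.10465 ≈ 1937.56 mg.

1938 mg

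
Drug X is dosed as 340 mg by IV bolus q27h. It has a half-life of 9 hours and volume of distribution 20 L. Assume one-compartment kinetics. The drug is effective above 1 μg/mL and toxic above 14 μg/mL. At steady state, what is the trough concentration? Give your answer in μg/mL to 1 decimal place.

2.4 μg/mL

τ = 27 h = 3 half-lives, so f = (1/2)^3 = 0.125.
Accumulation ratio R = 1/(1 − f) = 1/0.875 = 8/7.
Single-dose peak C₀ = D/Vd = 340/20 = 17 μg/mL.
Steady-state peak Cmax,ss = C₀·R = 17 × 8/7 ≈ 19.429 μg/mL.
Steady-state trough Cmin,ss = Cmax,ss·f ≈ 19.429 × 0.125 ≈ 2.429 μg/mL.
Trough 2.4 μg/mL vs MEC 1 μg/mL: adequate.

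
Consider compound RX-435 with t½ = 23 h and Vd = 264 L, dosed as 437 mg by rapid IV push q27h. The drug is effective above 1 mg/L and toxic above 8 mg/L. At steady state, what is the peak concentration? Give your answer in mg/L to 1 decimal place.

k = ln2/t½ = ln2/23 ≈ 0.030137 h⁻¹; fraction remaining f = e^(−kτ) = e^(−0.030137×27) ≈ 0.4432.
At steady state, accumulation factor R = 1/(1 − e^(−kτ)) ≈ 1.7960.
Single-dose peak C₀ = D/Vd = 437/264 ≈ 1.655 mg/L.
Steady-state peak Cmax,ss = C₀·R ≈ 1.655 × 1.7960 ≈ 2.972 mg/L.
Peak 3.0 mg/L vs MTC 8 mg/L: below toxic threshold.

3.0 mg/L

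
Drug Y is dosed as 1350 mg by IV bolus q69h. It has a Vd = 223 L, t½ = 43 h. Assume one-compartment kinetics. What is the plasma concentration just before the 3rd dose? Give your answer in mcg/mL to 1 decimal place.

f = (1/2)^(τ/t½) = (1/2)^(69/43) ≈ 0.3288.
C₀ = D/Vd = 1350/223 ≈ 6.054 mcg/mL.
Before the 3rd dose, 2 doses have been given. Superposition: Cmin = C₀·(f + f²).
≈ 6.054 × (0.3288 + 0.1081) ≈ 6.054 × 0.4369 ≈ 2.645 mcg/mL.

2.6 mcg/mL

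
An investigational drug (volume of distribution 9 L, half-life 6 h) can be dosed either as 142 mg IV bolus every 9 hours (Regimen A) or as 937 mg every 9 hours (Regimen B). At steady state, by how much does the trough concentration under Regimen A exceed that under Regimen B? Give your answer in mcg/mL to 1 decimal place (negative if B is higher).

Regimen A: f = (1/2)^(9/6) ≈ 0.3536; Cmin,ss = (142/9)·f/(1−f) ≈ 8.631 mcg/mL.
Regimen B: f = (1/2)^(9/6) ≈ 0.3536; Cmin,ss = (937/9)·f/(1−f) ≈ 56.952 mcg/mL.
Difference ≈ 8.631 − 56.952 ≈ -48.321 mcg/mL.

-48.3 mcg/mL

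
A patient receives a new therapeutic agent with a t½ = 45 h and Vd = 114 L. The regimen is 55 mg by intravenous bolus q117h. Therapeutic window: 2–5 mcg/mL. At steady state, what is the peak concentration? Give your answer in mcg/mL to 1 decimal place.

0.6 mcg/mL

k = ln2/t½ = ln2/45 ≈ 0.015403 h⁻¹; fraction remaining f = e^(−kτ) = e^(−0.015403×117) ≈ 0.1649.
At steady state, accumulation factor R = 1/(1 − e^(−kτ)) ≈ 1.1975.
Each bolus raises the concentration by D/Vd = 55/114 ≈ 0.482 mcg/mL.
Cmax,ss = C₀/(1 − f) ≈ 0.482/0.8351 ≈ 0.577 mcg/mL.
Peak 0.6 mcg/mL vs MTC 5 mcg/mL: below toxic threshold.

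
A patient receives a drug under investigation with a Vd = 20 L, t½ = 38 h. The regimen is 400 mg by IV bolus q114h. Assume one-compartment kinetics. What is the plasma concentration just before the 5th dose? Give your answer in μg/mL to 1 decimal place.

f = (1/2)^(τ/t½) = (1/2)^(114/38) ≈ 0.1250.
C₀ = D/Vd = 400/20 ≈ 20.000 μg/mL.
Before the 5th dose, 4 doses have been given. Superposition: Cmin = C₀·(f + f² + … + f^4).
≈ 20.000 × (0.1250 + 0.0156 + 0.0020 + 0.0002) ≈ 20.000 × 0.1428 ≈ 2.856 μg/mL.

2.9 μg/mL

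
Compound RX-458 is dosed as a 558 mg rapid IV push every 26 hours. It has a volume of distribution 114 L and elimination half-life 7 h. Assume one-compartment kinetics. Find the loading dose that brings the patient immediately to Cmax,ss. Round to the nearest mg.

f = (1/2)^(26/7) ≈ 0.076188; accumulation ratio R = 1/(1−f) ≈ 1.08247.
Loading dose to hit Cmax,ss on first dose: D_load = D_maint·R ≈ 558 × 1.08247 ≈ 604.02 mg.

604 mg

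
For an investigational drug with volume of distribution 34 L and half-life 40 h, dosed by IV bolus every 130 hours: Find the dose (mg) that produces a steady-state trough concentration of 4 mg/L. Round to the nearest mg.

τ/t½ = 130/40 ≈ 3.25, so f = (1/2)^(130/40) ≈ 0.105112.
Cmin,ss = (D/Vd)·f/(1−f), so D = Cmin,ss·Vd·(1−f)/f.
D = 4 × 34 × (1−f)/f ≈ 4 × 34 × 8.51366 ≈ 1157.86 mg.

1158 mg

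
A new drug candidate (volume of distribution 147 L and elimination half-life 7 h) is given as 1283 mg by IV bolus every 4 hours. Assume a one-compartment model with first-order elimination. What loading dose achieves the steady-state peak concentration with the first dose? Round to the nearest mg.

3923 mg

f = (1/2)^(4/7) ≈ 0.672950; accumulation ratio R = 1/(1−f) ≈ 3.05764.
Loading dose to hit Cmax,ss on first dose: D_load = D_maint·R ≈ 1283 × 3.05764 ≈ 3922.95 mg.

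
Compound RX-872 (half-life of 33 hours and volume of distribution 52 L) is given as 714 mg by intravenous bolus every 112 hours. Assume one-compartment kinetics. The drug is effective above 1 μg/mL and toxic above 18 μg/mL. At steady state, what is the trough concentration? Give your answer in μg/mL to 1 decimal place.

1.4 μg/mL

τ/t½ = 112/33 ≈ 3.3939, so fraction remaining f = (1/2)^(112/33) ≈ 0.0951.
Single-dose peak C₀ = D/Vd = 714/52 ≈ 13.731 μg/mL.
Steady-state trough Cmin,ss = C₀·f/(1−f) ≈ 13.731 × 0.0951/0.9049 ≈ 1.443 μg/mL.
Trough 1.4 μg/mL vs MEC 1 μg/mL: adequate.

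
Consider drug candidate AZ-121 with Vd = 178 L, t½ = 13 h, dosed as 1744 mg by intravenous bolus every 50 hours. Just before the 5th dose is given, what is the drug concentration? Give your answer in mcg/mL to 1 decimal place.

f = (1/2)^(τ/t½) = (1/2)^(50/13) ≈ 0.0695.
C₀ = D/Vd = 1744/178 ≈ 9.798 mcg/mL.
Before the 5th dose, 4 doses have been given. Superposition: Cmin = C₀·(f + f² + … + f^4).
≈ 9.798 × (0.0695 + 0.0048 + 0.0003 + 0.0000) ≈ 9.798 × 0.0746 ≈ 0.731 mcg/mL.

0.7 mcg/mL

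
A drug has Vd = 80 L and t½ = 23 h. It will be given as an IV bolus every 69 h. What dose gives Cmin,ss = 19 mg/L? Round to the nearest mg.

τ/t½ = 69/23 ≈ 3, so f = (1/2)^(69/23) ≈ 0.125000.
Cmin,ss = (D/Vd)·f/(1−f), so D = Cmin,ss·Vd·(1−f)/f.
D = 19 × 80 × (1−f)/f ≈ 19 × 80 × 7.00000 ≈ 10640.00 mg.

10640 mg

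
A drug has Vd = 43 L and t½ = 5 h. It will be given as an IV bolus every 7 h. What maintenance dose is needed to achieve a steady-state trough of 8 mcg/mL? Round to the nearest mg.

τ/t½ = 7/5 ≈ 1.4, so f = (1/2)^(7/5) ≈ 0.378929.
Cmin,ss = (D/Vd)·f/(1−f), so D = Cmin,ss·Vd·(1−f)/f.
D = 8 × 43 × (1−f)/f ≈ 8 × 43 × 1.63902 ≈ 563.82 mg.

564 mg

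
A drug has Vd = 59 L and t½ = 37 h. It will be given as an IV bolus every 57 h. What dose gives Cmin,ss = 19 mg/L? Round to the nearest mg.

2140 mg

τ/t½ = 57/37 ≈ 1.5405, so f = (1/2)^(57/37) ≈ 0.343757.
Cmin,ss = (D/Vd)·f/(1−f), so D = Cmin,ss·Vd·(1−f)/f.
D = 19 × 59 × (1−f)/f ≈ 19 × 59 × 1.90903 ≈ 2140.02 mg.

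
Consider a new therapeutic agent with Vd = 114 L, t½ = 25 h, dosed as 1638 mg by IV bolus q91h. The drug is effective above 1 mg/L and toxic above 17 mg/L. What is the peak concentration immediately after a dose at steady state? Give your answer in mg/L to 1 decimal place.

τ/t½ = 91/25 ≈ 3.64, so fraction remaining f = (1/2)^(91/25) ≈ 0.0802.
Accumulation ratio R = 1/(1 − f) ≈ 1/0.9198 ≈ 1.0872.
Single-dose peak C₀ = D/Vd = 1638/114 ≈ 14.368 mg/L.
Cmax,ss = C₀/(1 − f) ≈ 14.368/0.9198 ≈ 15.621 mg/L.
Peak 15.6 mg/L vs MTC 17 mg/L: below toxic threshold.

15.6 mg/L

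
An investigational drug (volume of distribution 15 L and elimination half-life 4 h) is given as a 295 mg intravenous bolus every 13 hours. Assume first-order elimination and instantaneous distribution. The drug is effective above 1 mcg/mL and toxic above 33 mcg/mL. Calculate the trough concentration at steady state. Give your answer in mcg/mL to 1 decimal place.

2.3 mcg/mL

k = ln2/t½ = ln2/4 ≈ 0.173287 h⁻¹; fraction remaining f = e^(−kτ) = e^(−0.173287×13) ≈ 0.1051.
At steady state, accumulation factor R = 1/(1 − e^(−kτ)) ≈ 1.1174.
Single-dose peak C₀ = D/Vd = 295/15 ≈ 19.667 mcg/mL.
Cmax,ss = C₀/(1 − f) ≈ 19.667/0.8949 ≈ 21.977 mcg/mL.
One interval later, Cmin,ss = Cmax,ss·e^(−kτ) ≈ 21.977 × 0.1051 ≈ 2.310 mcg/mL.
Trough 2.3 mcg/mL vs MEC 1 mcg/mL: adequate.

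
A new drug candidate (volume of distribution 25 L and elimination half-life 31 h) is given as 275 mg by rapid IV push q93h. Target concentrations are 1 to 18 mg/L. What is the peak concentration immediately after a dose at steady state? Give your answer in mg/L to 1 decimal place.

12.6 mg/L

The dosing interval is 3 half-lives, so f = 2^(−3) = 0.125.
At steady state, R = 1/(1 − 0.125) = 8/7.
Single-dose peak C₀ = D/Vd = 275/25 = 11 mg/L.
Steady-state peak Cmax,ss = C₀·R = 11 × 8/7 ≈ 12.571 mg/L.
Peak 12.6 mg/L vs MTC 18 mg/L: below toxic threshold.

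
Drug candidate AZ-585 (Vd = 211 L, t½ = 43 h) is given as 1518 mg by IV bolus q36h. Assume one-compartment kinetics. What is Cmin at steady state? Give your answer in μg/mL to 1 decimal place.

k = ln2/t½ = ln2/43 ≈ 0.016120 h⁻¹; fraction remaining f = e^(−kτ) = e^(−0.016120×36) ≈ 0.5597.
Single-dose peak C₀ = D/Vd = 1518/211 ≈ 7.194 μg/mL.
Steady-state trough Cmin,ss = C₀·f/(1−f) ≈ 7.194 × 0.5597/0.4403 ≈ 9.145 μg/mL.

9.1 μg/mL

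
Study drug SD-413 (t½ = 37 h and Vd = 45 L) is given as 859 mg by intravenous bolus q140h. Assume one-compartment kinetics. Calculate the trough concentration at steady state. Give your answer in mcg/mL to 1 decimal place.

1.5 mcg/mL

τ/t½ = 140/37 ≈ 3.7838, so fraction remaining f = (1/2)^(140/37) ≈ 0.0726.
Accumulation ratio R = 1/(1 − f) ≈ 1/0.9274 ≈ 1.0783.
Single-dose peak C₀ = D/Vd = 859/45 ≈ 19.089 mcg/mL.
Steady-state peak Cmax,ss = C₀·R ≈ 19.089 × 1.0783 ≈ 20.584 mcg/mL.
One interval later, Cmin,ss = Cmax,ss·e^(−kτ) ≈ 20.584 × 0.0726 ≈ 1.494 mcg/mL.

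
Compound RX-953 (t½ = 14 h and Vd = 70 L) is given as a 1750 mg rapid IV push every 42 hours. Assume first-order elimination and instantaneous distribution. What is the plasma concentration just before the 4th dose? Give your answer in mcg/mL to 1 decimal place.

f = (1/2)^(τ/t½) = (1/2)^(42/14) ≈ 0.1250.
C₀ = D/Vd = 1750/70 ≈ 25.000 mcg/mL.
Before the 4th dose, 3 doses have been given. Superposition: Cmin = C₀·(f + f² + … + f^3).
≈ 25.000 × (0.1250 + 0.0156 + 0.0020) ≈ 25.000 × 0.1426 ≈ 3.565 mcg/mL.

3.6 mcg/mL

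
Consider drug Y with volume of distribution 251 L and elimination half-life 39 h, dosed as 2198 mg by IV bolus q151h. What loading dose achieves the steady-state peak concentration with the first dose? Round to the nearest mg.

f = (1/2)^(151/39) ≈ 0.068308; accumulation ratio R = 1/(1−f) ≈ 1.07332.
Loading dose to hit Cmax,ss on first dose: D_load = D_maint·R ≈ 2198 × 1.07332 ≈ 2359.16 mg.

2359 mg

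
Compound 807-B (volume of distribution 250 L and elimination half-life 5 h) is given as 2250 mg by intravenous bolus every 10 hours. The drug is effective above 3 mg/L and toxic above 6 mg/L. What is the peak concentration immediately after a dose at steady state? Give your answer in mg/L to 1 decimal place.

The dosing interval is 2 half-lives, so f = 2^(−2) = 0.25.
Accumulation ratio R = 1/(1 − f) = 1/0.75 = 4/3.
Single-dose peak C₀ = D/Vd = 2250/250 = 9 mg/L.
Steady-state peak Cmax,ss = C₀·R = 9 × 4/3 ≈ 12.000 mg/L.
Peak 12.0 mg/L vs MTC 6 mg/L: exceeds toxic threshold.

12.0 mg/L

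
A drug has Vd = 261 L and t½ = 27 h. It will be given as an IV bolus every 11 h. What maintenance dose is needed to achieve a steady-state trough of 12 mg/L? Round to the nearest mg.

τ/t½ = 11/27 ≈ 0.40741, so f = (1/2)^(11/27) ≈ 0.753977.
Cmin,ss = (D/Vd)·f/(1−f), so D = Cmin,ss·Vd·(1−f)/f.
D = 12 × 261 × (1−f)/f ≈ 12 × 261 × 0.32630 ≈ 1021.97 mg.

1022 mg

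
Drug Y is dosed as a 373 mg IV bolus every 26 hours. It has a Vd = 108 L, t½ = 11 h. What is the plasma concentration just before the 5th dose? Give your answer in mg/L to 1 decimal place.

0.8 mg/L

f = (1/2)^(τ/t½) = (1/2)^(26/11) ≈ 0.1943.
C₀ = D/Vd = 373/108 ≈ 3.454 mg/L.
Before the 5th dose, 4 doses have been given. Superposition: Cmin = C₀·(f + f² + … + f^4).
≈ 3.454 × (0.1943 + 0.0378 + 0.0073 + 0.0014) ≈ 3.454 × 0.2408 ≈ 0.832 mg/L.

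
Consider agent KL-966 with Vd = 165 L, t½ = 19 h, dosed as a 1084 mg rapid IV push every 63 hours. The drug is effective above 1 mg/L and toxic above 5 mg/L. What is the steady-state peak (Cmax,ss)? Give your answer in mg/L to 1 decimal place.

Over one 63-h interval, 63/19 ≈ 3.3158 half-lives elapse, leaving f ≈ 0.1004 of each dose.
At steady state, accumulation factor R = 1/(1 − e^(−kτ)) ≈ 1.1116.
Single-dose peak C₀ = D/Vd = 1084/165 ≈ 6.570 mg/L.
Steady-state peak Cmax,ss = C₀·R ≈ 6.570 × 1.1116 ≈ 7.303 mg/L.
Peak 7.3 mg/L vs MTC 5 mg/L: exceeds toxic threshold.

7.3 mg/L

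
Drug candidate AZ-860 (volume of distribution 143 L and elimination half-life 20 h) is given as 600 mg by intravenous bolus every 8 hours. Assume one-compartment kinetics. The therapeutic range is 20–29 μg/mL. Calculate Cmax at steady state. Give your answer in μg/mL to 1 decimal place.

17.3 μg/mL

τ/t½ = 8/20 ≈ 0.4, so fraction remaining f = (1/2)^(8/20) ≈ 0.7579.
Accumulation ratio R = 1/(1 − f) ≈ 1/0.2421 ≈ 4.1305.
Each bolus raises the concentration by D/Vd = 600/143 ≈ 4.196 μg/mL.
Cmax,ss = C₀/(1 − f) ≈ 4.196/0.2421 ≈ 17.332 μg/mL.
Peak 17.3 μg/mL vs MTC 29 μg/mL: below toxic threshold.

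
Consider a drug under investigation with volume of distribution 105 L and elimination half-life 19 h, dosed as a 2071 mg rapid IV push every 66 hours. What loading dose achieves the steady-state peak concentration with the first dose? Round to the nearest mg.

f = (1/2)^(66/19) ≈ 0.090015; accumulation ratio R = 1/(1−f) ≈ 1.09892.
Loading dose to hit Cmax,ss on first dose: D_load = D_maint·R ≈ 2071 × 1.09892 ≈ 2275.86 mg.

2276 mg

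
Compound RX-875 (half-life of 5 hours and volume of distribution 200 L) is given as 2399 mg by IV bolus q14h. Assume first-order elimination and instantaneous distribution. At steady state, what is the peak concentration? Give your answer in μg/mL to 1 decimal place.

14.0 μg/mL

Over one 14-h interval, 14/5 ≈ 2.8 half-lives elapse, leaving f ≈ 0.1436 of each dose.
Accumulation ratio R = 1/(1 − f) ≈ 1/0.8564 ≈ 1.1677.
Single-dose peak C₀ = D/Vd = 2399/200 ≈ 11.995 μg/mL.
Steady-state peak Cmax,ss = C₀·R ≈ 11.995 × 1.1677 ≈ 14.007 μg/mL.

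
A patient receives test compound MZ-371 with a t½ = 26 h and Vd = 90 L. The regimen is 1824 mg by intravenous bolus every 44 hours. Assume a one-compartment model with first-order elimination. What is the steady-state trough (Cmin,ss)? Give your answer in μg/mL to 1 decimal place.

τ/t½ = 44/26 ≈ 1.6923, so fraction remaining f = (1/2)^(44/26) ≈ 0.3094.
Accumulation ratio R = 1/(1 − f) ≈ 1/0.6906 ≈ 1.4480.
Each bolus raises the concentration by D/Vd = 1824/90 ≈ 20.267 μg/mL.
Steady-state peak Cmax,ss = C₀·R ≈ 20.267 × 1.4480 ≈ 29.347 μg/mL.
Steady-state trough Cmin,ss = Cmax,ss·f ≈ 29.347 × 0.3094 ≈ 9.080 μg/mL.

9.1 μg/mL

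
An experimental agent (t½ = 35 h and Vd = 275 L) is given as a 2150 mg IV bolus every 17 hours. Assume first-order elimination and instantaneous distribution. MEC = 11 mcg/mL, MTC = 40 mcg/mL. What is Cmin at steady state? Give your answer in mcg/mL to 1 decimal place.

19.5 mcg/mL

k = ln2/t½ = ln2/35 ≈ 0.019804 h⁻¹; fraction remaining f = e^(−kτ) = e^(−0.019804×17) ≈ 0.7141.
Each bolus raises the concentration by D/Vd = 2150/275 ≈ 7.818 mcg/mL.
Steady-state trough Cmin,ss = C₀·f/(1−f) ≈ 7.818 × 0.7141/0.2859 ≈ 19.527 mcg/mL.
Trough 19.5 mcg/mL vs MEC 11 mcg/mL: adequate.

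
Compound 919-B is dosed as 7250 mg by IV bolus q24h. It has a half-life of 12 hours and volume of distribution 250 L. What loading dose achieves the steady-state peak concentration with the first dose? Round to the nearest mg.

9667 mg

f = (1/2)^(24/12) ≈ 0.250000; accumulation ratio R = 1/(1−f) ≈ 1.33333.
Loading dose to hit Cmax,ss on first dose: D_load = D_maint·R ≈ 7250 × 1.33333 ≈ 9666.64 mg.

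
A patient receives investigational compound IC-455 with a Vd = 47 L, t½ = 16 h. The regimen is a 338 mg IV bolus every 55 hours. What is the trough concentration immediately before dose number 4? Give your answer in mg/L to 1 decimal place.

0.7 mg/L

f = (1/2)^(τ/t½) = (1/2)^(55/16) ≈ 0.0923.
C₀ = D/Vd = 338/47 ≈ 7.191 mg/L.
Before the 4th dose, 3 doses have been given. Superposition: Cmin = C₀·(f + f² + … + f^3).
≈ 7.191 × (0.0923 + 0.0085 + 0.0008) ≈ 7.191 × 0.1016 ≈ 0.731 mg/L.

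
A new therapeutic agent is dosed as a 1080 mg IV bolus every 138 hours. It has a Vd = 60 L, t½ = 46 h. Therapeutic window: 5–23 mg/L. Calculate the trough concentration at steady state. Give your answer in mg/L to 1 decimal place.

2.6 mg/L

τ = 138 h = 3 half-lives, so f = (1/2)^3 = 0.125.
At steady state, R = 1/(1 − 0.125) = 8/7.
Single-dose peak C₀ = D/Vd = 1080/60 = 18 mg/L.
Steady-state peak Cmax,ss = C₀·R = 18 × 8/7 ≈ 20.571 mg/L.
Steady-state trough Cmin,ss = Cmax,ss·f ≈ 20.571 × 0.125 ≈ 2.571 mg/L.
Trough 2.6 mg/L vs MEC 5 mg/L: subtherapeutic.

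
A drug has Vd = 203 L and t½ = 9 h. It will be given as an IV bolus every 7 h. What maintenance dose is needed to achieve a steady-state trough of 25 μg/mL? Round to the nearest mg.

τ/t½ = 7/9 ≈ 0.77778, so f = (1/2)^(7/9) ≈ 0.583265.
Cmin,ss = (D/Vd)·f/(1−f), so D = Cmin,ss·Vd·(1−f)/f.
D = 25 × 203 × (1−f)/f ≈ 25 × 203 × 0.71449 ≈ 3626.04 mg.

3626 mg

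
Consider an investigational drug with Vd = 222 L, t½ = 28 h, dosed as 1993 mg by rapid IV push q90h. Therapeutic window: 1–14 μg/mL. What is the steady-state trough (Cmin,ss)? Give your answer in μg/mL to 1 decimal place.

1.1 μg/mL

k = ln2/t½ = ln2/28 ≈ 0.024755 h⁻¹; fraction remaining f = e^(−kτ) = e^(−0.024755×90) ≈ 0.1077.
Accumulation ratio R = 1/(1 − f) ≈ 1/0.8923 ≈ 1.1207.
Single-dose peak C₀ = D/Vd = 1993/222 ≈ 8.977 μg/mL.
Cmax,ss = C₀/(1 − f) ≈ 8.977/0.8923 ≈ 10.061 μg/mL.
Steady-state trough Cmin,ss = Cmax,ss·f ≈ 10.061 × 0.1077 ≈ 1.084 μg/mL.
Trough 1.1 μg/mL vs MEC 1 μg/mL: adequate.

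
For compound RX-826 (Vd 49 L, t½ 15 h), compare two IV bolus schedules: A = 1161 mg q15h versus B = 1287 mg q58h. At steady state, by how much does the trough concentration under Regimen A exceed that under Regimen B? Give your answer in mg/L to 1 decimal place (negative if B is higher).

Regimen A: f = (1/2)^(15/15) ≈ 0.5000; Cmin,ss = (1161/49)·f/(1−f) ≈ 23.694 mg/L.
Regimen B: f = (1/2)^(58/15) ≈ 0.0686; Cmin,ss = (1287/49)·f/(1−f) ≈ 1.935 mg/L.
Difference ≈ 23.694 − 1.935 ≈ 21.759 mg/L.

21.8 mg/L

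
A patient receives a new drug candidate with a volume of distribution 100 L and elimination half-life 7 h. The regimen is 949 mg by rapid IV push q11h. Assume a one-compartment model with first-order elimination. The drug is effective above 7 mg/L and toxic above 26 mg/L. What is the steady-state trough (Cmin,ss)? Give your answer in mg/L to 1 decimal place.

4.8 mg/L

Over one 11-h interval, 11/7 ≈ 1.5714 half-lives elapse, leaving f ≈ 0.3365 of each dose.
Accumulation ratio R = 1/(1 − f) ≈ 1/0.6635 ≈ 1.5072.
Single-dose peak C₀ = D/Vd = 949/100 ≈ 9.490 mg/L.
Steady-state peak Cmax,ss = C₀·R ≈ 9.490 × 1.5072 ≈ 14.303 mg/L.
One interval later, Cmin,ss = Cmax,ss·e^(−kτ) ≈ 14.303 × 0.3365 ≈ 4.813 mg/L.
Trough 4.8 mg/L vs MEC 7 mg/L: subtherapeutic.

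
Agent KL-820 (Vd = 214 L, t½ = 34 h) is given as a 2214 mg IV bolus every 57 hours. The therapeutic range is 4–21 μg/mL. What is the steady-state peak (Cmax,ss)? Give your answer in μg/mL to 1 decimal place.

15.1 μg/mL

k = ln2/t½ = ln2/34 ≈ 0.020387 h⁻¹; fraction remaining f = e^(−kτ) = e^(−0.020387×57) ≈ 0.3128.
At steady state, accumulation factor R = 1/(1 − e^(−kτ)) ≈ 1.4552.
Each bolus raises the concentration by D/Vd = 2214/214 ≈ 10.346 μg/mL.
Steady-state peak Cmax,ss = C₀·R ≈ 10.346 × 1.4552 ≈ 15.055 μg/mL.
Peak 15.1 μg/mL vs MTC 21 μg/mL: below toxic threshold.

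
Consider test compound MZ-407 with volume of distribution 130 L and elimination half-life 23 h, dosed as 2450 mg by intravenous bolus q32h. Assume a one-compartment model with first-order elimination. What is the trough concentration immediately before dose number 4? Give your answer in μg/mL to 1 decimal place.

11.0 μg/mL

f = (1/2)^(τ/t½) = (1/2)^(32/23) ≈ 0.3812.
C₀ = D/Vd = 2450/130 ≈ 18.846 μg/mL.
Before the 4th dose, 3 doses have been given. Superposition: Cmin = C₀·(f + f² + … + f^3).
≈ 18.846 × (0.3812 + 0.1453 + 0.0554) ≈ 18.846 × 0.5819 ≈ 10.966 μg/mL.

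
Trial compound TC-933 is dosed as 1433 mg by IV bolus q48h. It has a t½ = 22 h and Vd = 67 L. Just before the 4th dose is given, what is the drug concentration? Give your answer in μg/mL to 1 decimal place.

f = (1/2)^(τ/t½) = (1/2)^(48/22) ≈ 0.2204.
C₀ = D/Vd = 1433/67 ≈ 21.388 μg/mL.
Before the 4th dose, 3 doses have been given. Superposition: Cmin = C₀·(f + f² + … + f^3).
≈ 21.388 × (0.2204 + 0.0486 + 0.0107) ≈ 21.388 × 0.2797 ≈ 5.982 μg/mL.

6.0 μg/mL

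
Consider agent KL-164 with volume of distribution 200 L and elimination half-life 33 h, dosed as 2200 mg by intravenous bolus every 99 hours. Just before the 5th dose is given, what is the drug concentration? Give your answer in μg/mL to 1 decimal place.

1.6 μg/mL

f = (1/2)^(τ/t½) = (1/2)^(99/33) ≈ 0.1250.
C₀ = D/Vd = 2200/200 ≈ 11.000 μg/mL.
Before the 5th dose, 4 doses have been given. Superposition: Cmin = C₀·(f + f² + … + f^4).
≈ 11.000 × (0.1250 + 0.0156 + 0.0020 + 0.0002) ≈ 11.000 × 0.1428 ≈ 1.571 μg/mL.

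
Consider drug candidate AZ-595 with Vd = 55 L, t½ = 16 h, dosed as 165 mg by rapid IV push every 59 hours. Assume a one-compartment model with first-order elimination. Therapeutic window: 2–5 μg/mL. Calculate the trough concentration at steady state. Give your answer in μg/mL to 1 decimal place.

τ/t½ = 59/16 ≈ 3.6875, so fraction remaining f = (1/2)^(59/16) ≈ 0.0776.
Accumulation ratio R = 1/(1 − f) ≈ 1/0.9224 ≈ 1.0841.
Each bolus raises the concentration by D/Vd = 165/55 ≈ 3.000 μg/mL.
Steady-state peak Cmax,ss = C₀·R ≈ 3.000 × 1.0841 ≈ 3.252 μg/mL.
One interval later, Cmin,ss = Cmax,ss·e^(−kτ) ≈ 3.252 × 0.0776 ≈ 0.252 μg/mL.
Trough 0.3 μg/mL vs MEC 2 μg/mL: subtherapeutic.

0.3 μg/mL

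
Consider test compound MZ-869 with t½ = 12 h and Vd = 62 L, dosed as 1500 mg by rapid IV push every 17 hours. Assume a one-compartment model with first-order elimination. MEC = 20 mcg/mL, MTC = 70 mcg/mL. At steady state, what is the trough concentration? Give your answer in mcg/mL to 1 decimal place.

14.5 mcg/mL

τ/t½ = 17/12 ≈ 1.4167, so fraction remaining f = (1/2)^(17/12) ≈ 0.3746.
Each bolus raises the concentration by D/Vd = 1500/62 ≈ 24.194 mcg/mL.
Steady-state trough Cmin,ss = C₀·f/(1−f) ≈ 24.194 × 0.3746/0.6254 ≈ 14.492 mcg/mL.
Trough 14.5 mcg/mL vs MEC 20 mcg/mL: subtherapeutic.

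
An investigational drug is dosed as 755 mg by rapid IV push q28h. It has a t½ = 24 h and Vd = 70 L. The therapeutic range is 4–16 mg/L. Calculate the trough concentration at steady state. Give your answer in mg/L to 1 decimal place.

Over one 28-h interval, 28/24 ≈ 1.1667 half-lives elapse, leaving f ≈ 0.4454 of each dose.
At steady state, accumulation factor R = 1/(1 − e^(−kτ)) ≈ 1.8031.
Each bolus raises the concentration by D/Vd = 755/70 ≈ 10.786 mg/L.
Cmax,ss = C₀/(1 − f) ≈ 10.786/0.5546 ≈ 19.448 mg/L.
Steady-state trough Cmin,ss = Cmax,ss·f ≈ 19.448 × 0.4454 ≈ 8.662 mg/L.
Trough 8.7 mg/L vs MEC 4 mg/L: adequate.

8.7 mg/L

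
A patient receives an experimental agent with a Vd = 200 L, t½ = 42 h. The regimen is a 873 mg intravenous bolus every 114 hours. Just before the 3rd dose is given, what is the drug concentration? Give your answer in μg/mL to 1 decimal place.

0.8 μg/mL

f = (1/2)^(τ/t½) = (1/2)^(114/42) ≈ 0.1524.
C₀ = D/Vd = 873/200 ≈ 4.365 μg/mL.
Before the 3rd dose, 2 doses have been given. Superposition: Cmin = C₀·(f + f²).
≈ 4.365 × (0.1524 + 0.0232) ≈ 4.365 × 0.1756 ≈ 0.766 μg/mL.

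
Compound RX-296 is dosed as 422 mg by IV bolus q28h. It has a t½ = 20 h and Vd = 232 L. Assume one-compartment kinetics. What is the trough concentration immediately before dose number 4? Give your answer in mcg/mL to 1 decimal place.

1.0 mcg/mL

f = (1/2)^(τ/t½) = (1/2)^(28/20) ≈ 0.3789.
C₀ = D/Vd = 422/232 ≈ 1.819 mcg/mL.
Before the 4th dose, 3 doses have been given. Superposition: Cmin = C₀·(f + f² + … + f^3).
≈ 1.819 × (0.3789 + 0.1436 + 0.0544) ≈ 1.819 × 0.5769 ≈ 1.049 mcg/mL.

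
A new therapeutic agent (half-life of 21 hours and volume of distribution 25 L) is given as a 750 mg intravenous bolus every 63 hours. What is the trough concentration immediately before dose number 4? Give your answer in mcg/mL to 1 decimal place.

f = (1/2)^(τ/t½) = (1/2)^(63/21) ≈ 0.1250.
C₀ = D/Vd = 750/25 ≈ 30.000 mcg/mL.
Before the 4th dose, 3 doses have been given. Superposition: Cmin = C₀·(f + f² + … + f^3).
≈ 30.000 × (0.1250 + 0.0156 + 0.0020) ≈ 30.000 × 0.1426 ≈ 4.278 mcg/mL.

4.3 mcg/mL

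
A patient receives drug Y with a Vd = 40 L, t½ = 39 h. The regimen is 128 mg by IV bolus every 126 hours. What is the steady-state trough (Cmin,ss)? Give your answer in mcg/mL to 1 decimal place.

0.4 mcg/mL

Over one 126-h interval, 126/39 ≈ 3.2308 half-lives elapse, leaving f ≈ 0.1065 of each dose.
At steady state, accumulation factor R = 1/(1 − e^(−kτ)) ≈ 1.1192.
Each bolus raises the concentration by D/Vd = 128/40 ≈ 3.200 mcg/mL.
Cmax,ss = C₀/(1 − f) ≈ 3.200/0.8935 ≈ 3.581 mcg/mL.
Steady-state trough Cmin,ss = Cmax,ss·f ≈ 3.581 × 0.1065 ≈ 0.381 mcg/mL.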